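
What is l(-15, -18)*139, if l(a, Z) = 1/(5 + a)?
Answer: -139/10 ≈ -13.900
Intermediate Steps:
l(-15, -18)*139 = 139/(5 - 15) = 139/(-10) = -⅒*139 = -139/10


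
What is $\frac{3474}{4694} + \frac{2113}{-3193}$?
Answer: $\frac{587030}{7493971} \approx 0.078334$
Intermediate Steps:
$\frac{3474}{4694} + \frac{2113}{-3193} = 3474 \cdot \frac{1}{4694} + 2113 \left(- \frac{1}{3193}\right) = \frac{1737}{2347} - \frac{2113}{3193} = \frac{587030}{7493971}$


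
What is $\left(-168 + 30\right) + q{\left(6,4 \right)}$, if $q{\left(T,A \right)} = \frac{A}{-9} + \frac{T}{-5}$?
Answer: $- \frac{6284}{45} \approx -139.64$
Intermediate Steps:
$q{\left(T,A \right)} = - \frac{T}{5} - \frac{A}{9}$ ($q{\left(T,A \right)} = A \left(- \frac{1}{9}\right) + T \left(- \frac{1}{5}\right) = - \frac{A}{9} - \frac{T}{5} = - \frac{T}{5} - \frac{A}{9}$)
$\left(-168 + 30\right) + q{\left(6,4 \right)} = \left(-168 + 30\right) - \frac{74}{45} = -138 - \frac{74}{45} = - \frac{6284}{45}$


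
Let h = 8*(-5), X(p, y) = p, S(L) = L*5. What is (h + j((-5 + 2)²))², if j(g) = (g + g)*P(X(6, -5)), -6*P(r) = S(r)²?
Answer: 7507600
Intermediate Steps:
S(L) = 5*L
P(r) = -25*r²/6
j(g) = -300*g (j(g) = (g + g)*(-25/6*6²) = (2*g)*(-25/6*36) = (2*g)*(-150) = -300*g)
h = -40
(h + j((-5 + 2)²))² = (-40 - 300*(-5 + 2)²)² = (-40 - 300*(-3)²)² = (-40 - 300*9)² = (-40 - 2700)² = (-2740)² = 7507600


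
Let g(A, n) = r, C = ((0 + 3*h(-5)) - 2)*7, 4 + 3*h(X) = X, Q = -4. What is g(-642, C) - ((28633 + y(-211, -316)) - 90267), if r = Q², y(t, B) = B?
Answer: 61966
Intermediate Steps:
h(X) = -4/3 + X/3
C = -77 (C = ((0 + 3*(-4/3 + (⅓)*(-5))) - 2)*7 = ((0 + 3*(-4/3 - 5/3)) - 2)*7 = ((0 + 3*(-3)) - 2)*7 = ((0 - 9) - 2)*7 = (-9 - 2)*7 = -11*7 = -77)
r = 16 (r = (-4)² = 16)
g(A, n) = 16
g(-642, C) - ((28633 + y(-211, -316)) - 90267) = 16 - ((28633 - 316) - 90267) = 16 - (28317 - 90267) = 16 - 1*(-61950) = 16 + 61950 = 61966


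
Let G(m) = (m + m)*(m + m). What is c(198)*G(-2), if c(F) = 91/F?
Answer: 728/99 ≈ 7.3535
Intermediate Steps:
G(m) = 4*m**2 (G(m) = (2*m)*(2*m) = 4*m**2)
c(198)*G(-2) = (91/198)*(4*(-2)**2) = (91*(1/198))*(4*4) = (91/198)*16 = 728/99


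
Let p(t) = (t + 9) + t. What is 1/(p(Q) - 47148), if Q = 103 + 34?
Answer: -1/46865 ≈ -2.1338e-5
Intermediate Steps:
Q = 137
p(t) = 9 + 2*t (p(t) = (9 + t) + t = 9 + 2*t)
1/(p(Q) - 47148) = 1/((9 + 2*137) - 47148) = 1/((9 + 274) - 47148) = 1/(283 - 47148) = 1/(-46865) = -1/46865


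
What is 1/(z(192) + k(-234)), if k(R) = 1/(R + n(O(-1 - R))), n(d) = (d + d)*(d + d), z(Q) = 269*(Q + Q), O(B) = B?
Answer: 216922/22407174913 ≈ 9.6809e-6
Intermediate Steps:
z(Q) = 538*Q (z(Q) = 269*(2*Q) = 538*Q)
n(d) = 4*d² (n(d) = (2*d)*(2*d) = 4*d²)
k(R) = 1/(R + 4*(-1 - R)²)
1/(z(192) + k(-234)) = 1/(538*192 + 1/(-234 + 4*(1 - 234)²)) = 1/(103296 + 1/(-234 + 4*(-233)²)) = 1/(103296 + 1/(-234 + 4*54289)) = 1/(103296 + 1/(-234 + 217156)) = 1/(103296 + 1/216922) = 1/(22407174913/216922) = 216922/22407174913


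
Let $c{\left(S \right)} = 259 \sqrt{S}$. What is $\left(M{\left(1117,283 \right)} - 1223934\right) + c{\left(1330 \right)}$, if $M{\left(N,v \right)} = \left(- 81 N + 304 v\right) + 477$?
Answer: $-1227902 + 259 \sqrt{1330} \approx -1.2185 \cdot 10^{6}$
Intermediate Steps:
$M{\left(N,v \right)} = 477 - 81 N + 304 v$
$\left(M{\left(1117,283 \right)} - 1223934\right) + c{\left(1330 \right)} = \left(\left(477 - 90477 + 304 \cdot 283\right) - 1223934\right) + 259 \sqrt{1330} = \left(\left(477 - 90477 + 86032\right) - 1223934\right) + 259 \sqrt{1330} = \left(-3968 - 1223934\right) + 259 \sqrt{1330} = -1227902 + 259 \sqrt{1330}$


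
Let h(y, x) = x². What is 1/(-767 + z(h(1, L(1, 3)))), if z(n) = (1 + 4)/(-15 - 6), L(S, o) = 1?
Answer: -21/16112 ≈ -0.0013034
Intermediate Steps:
z(n) = -5/21 (z(n) = 5/(-21) = 5*(-1/21) = -5/21)
1/(-767 + z(h(1, L(1, 3)))) = 1/(-767 - 5/21) = 1/(-16112/21) = -21/16112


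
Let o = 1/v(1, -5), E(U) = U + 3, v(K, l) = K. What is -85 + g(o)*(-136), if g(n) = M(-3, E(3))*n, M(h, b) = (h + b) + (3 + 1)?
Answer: -1037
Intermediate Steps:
E(U) = 3 + U
M(h, b) = 4 + b + h (M(h, b) = (b + h) + 4 = 4 + b + h)
o = 1 (o = 1/1 = 1)
g(n) = 7*n (g(n) = (4 + (3 + 3) - 3)*n = (4 + 6 - 3)*n = 7*n)
-85 + g(o)*(-136) = -85 + (7*1)*(-136) = -85 + 7*(-136) = -85 - 952 = -1037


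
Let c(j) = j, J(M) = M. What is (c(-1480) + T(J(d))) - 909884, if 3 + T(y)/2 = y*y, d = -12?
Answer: -911082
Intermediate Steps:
T(y) = -6 + 2*y² (T(y) = -6 + 2*(y*y) = -6 + 2*y²)
(c(-1480) + T(J(d))) - 909884 = (-1480 + (-6 + 2*(-12)²)) - 909884 = (-1480 + (-6 + 2*144)) - 909884 = (-1480 + (-6 + 288)) - 909884 = (-1480 + 282) - 909884 = -1198 - 909884 = -911082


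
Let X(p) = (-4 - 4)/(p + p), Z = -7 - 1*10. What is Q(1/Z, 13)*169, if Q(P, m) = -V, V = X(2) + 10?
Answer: -1352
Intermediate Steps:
Z = -17 (Z = -7 - 10 = -17)
X(p) = -4/p (X(p) = -8*1/(2*p) = -4/p)
V = 8 (V = -4/2 + 10 = -4*½ + 10 = -2 + 10 = 8)
Q(P, m) = -8 (Q(P, m) = -1*8 = -8)
Q(1/Z, 13)*169 = -8*169 = -1352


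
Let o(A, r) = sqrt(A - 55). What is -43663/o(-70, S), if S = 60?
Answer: 43663*I*sqrt(5)/25 ≈ 3905.3*I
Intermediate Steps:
o(A, r) = sqrt(-55 + A)
-43663/o(-70, S) = -43663/sqrt(-55 - 70) = -43663*(-I*sqrt(5)/25) = -(-43663)*I*sqrt(5)/25 = 43663*I*sqrt(5)/25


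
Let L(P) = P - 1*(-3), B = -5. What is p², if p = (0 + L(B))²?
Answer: 16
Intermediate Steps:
L(P) = 3 + P (L(P) = P + 3 = 3 + P)
p = 4 (p = (0 + (3 - 5))² = (0 - 2)² = (-2)² = 4)
p² = 4² = 16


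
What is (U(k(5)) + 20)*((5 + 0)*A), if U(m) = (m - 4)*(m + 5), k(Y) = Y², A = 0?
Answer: 0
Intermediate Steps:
U(m) = (-4 + m)*(5 + m)
(U(k(5)) + 20)*((5 + 0)*A) = ((-20 + 5² + (5²)²) + 20)*((5 + 0)*0) = ((-20 + 25 + 25²) + 20)*(5*0) = ((-20 + 25 + 625) + 20)*0 = (630 + 20)*0 = 650*0 = 0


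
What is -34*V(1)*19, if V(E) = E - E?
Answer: 0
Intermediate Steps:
V(E) = 0
-34*V(1)*19 = -34*0*19 = 0*19 = 0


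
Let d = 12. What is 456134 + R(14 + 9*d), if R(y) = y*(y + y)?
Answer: 485902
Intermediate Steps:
R(y) = 2*y² (R(y) = y*(2*y) = 2*y²)
456134 + R(14 + 9*d) = 456134 + 2*(14 + 9*12)² = 456134 + 2*(14 + 108)² = 456134 + 2*122² = 456134 + 2*14884 = 456134 + 29768 = 485902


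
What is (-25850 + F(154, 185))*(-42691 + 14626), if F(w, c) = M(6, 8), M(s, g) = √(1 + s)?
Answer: 725480250 - 28065*√7 ≈ 7.2541e+8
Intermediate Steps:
F(w, c) = √7 (F(w, c) = √(1 + 6) = √7)
(-25850 + F(154, 185))*(-42691 + 14626) = (-25850 + √7)*(-42691 + 14626) = (-25850 + √7)*(-28065) = 725480250 - 28065*√7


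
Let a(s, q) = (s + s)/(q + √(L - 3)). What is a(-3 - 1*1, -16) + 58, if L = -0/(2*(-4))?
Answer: 15150/259 + 8*I*√3/259 ≈ 58.494 + 0.0535*I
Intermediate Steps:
L = 0 (L = -0/(-8) = -0*(-1)/8 = -1*0 = 0)
a(s, q) = 2*s/(q + I*√3) (a(s, q) = (s + s)/(q + √(0 - 3)) = (2*s)/(q + √(-3)) = (2*s)/(q + I*√3) = 2*s/(q + I*√3))
a(-3 - 1*1, -16) + 58 = 2*(-3 - 1*1)/(-16 + I*√3) + 58 = 2*(-3 - 1)/(-16 + I*√3) + 58 = 2*(-4)/(-16 + I*√3) + 58 = -8/(-16 + I*√3) + 58 = 58 - 8/(-16 + I*√3)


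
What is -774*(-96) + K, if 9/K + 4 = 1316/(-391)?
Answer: 23776889/320 ≈ 74303.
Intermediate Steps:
K = -391/320 (K = 9/(-4 + 1316/(-391)) = 9/(-4 + 1316*(-1/391)) = 9/(-4 - 1316/391) = 9/(-2880/391) = 9*(-391/2880) = -391/320 ≈ -1.2219)
-774*(-96) + K = -774*(-96) - 391/320 = 74304 - 391/320 = 23776889/320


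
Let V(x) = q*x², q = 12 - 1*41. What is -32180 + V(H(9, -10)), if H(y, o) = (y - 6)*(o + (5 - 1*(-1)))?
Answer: -36356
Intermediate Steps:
H(y, o) = (-6 + y)*(6 + o) (H(y, o) = (-6 + y)*(o + (5 + 1)) = (-6 + y)*(o + 6) = (-6 + y)*(6 + o))
q = -29 (q = 12 - 41 = -29)
V(x) = -29*x²
-32180 + V(H(9, -10)) = -32180 - 29*(-36 - 6*(-10) + 6*9 - 10*9)² = -32180 - 29*(-36 + 60 + 54 - 90)² = -32180 - 29*(-12)² = -32180 - 29*144 = -32180 - 4176 = -36356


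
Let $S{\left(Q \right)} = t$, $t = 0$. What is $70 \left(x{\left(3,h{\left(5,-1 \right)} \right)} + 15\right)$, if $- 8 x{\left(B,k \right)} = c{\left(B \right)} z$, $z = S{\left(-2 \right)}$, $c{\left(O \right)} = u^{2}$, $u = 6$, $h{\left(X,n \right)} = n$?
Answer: $1050$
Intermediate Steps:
$S{\left(Q \right)} = 0$
$c{\left(O \right)} = 36$ ($c{\left(O \right)} = 6^{2} = 36$)
$z = 0$
$x{\left(B,k \right)} = 0$ ($x{\left(B,k \right)} = - \frac{36 \cdot 0}{8} = \left(- \frac{1}{8}\right) 0 = 0$)
$70 \left(x{\left(3,h{\left(5,-1 \right)} \right)} + 15\right) = 70 \left(0 + 15\right) = 70 \cdot 15 = 1050$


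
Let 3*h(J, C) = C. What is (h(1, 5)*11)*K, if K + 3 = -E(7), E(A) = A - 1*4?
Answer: -110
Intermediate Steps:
h(J, C) = C/3
E(A) = -4 + A (E(A) = A - 4 = -4 + A)
K = -6 (K = -3 - (-4 + 7) = -3 - 1*3 = -3 - 3 = -6)
(h(1, 5)*11)*K = (((⅓)*5)*11)*(-6) = ((5/3)*11)*(-6) = (55/3)*(-6) = -110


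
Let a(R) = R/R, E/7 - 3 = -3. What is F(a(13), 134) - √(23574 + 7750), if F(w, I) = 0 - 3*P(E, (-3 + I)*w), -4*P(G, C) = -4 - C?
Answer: -405/4 - 2*√7831 ≈ -278.24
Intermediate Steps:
E = 0 (E = 21 + 7*(-3) = 21 - 21 = 0)
P(G, C) = 1 + C/4 (P(G, C) = -(-4 - C)/4 = 1 + C/4)
a(R) = 1
F(w, I) = -3 - 3*w*(-3 + I)/4 (F(w, I) = 0 - 3*(1 + ((-3 + I)*w)/4) = 0 - 3*(1 + (w*(-3 + I))/4) = 0 - 3*(1 + w*(-3 + I)/4) = 0 + (-3 - 3*w*(-3 + I)/4) = -3 - 3*w*(-3 + I)/4)
F(a(13), 134) - √(23574 + 7750) = (-3 - ¾*1*(-3 + 134)) - √(23574 + 7750) = (-3 - ¾*1*131) - √31324 = (-3 - 393/4) - 2*√7831 = -405/4 - 2*√7831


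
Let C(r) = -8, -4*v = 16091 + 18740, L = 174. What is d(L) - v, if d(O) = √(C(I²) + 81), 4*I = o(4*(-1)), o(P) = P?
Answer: 34831/4 + √73 ≈ 8716.3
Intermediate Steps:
I = -1 (I = (4*(-1))/4 = (¼)*(-4) = -1)
v = -34831/4 (v = -(16091 + 18740)/4 = -¼*34831 = -34831/4 ≈ -8707.8)
d(O) = √73 (d(O) = √(-8 + 81) = √73)
d(L) - v = √73 - 1*(-34831/4) = √73 + 34831/4 = 34831/4 + √73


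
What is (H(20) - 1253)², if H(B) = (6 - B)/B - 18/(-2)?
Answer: 154927809/100 ≈ 1.5493e+6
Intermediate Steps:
H(B) = 9 + (6 - B)/B (H(B) = (6 - B)/B - 18*(-½) = (6 - B)/B + 9 = 9 + (6 - B)/B)
(H(20) - 1253)² = ((8 + 6/20) - 1253)² = ((8 + 6*(1/20)) - 1253)² = ((8 + 3/10) - 1253)² = (83/10 - 1253)² = (-12447/10)² = 154927809/100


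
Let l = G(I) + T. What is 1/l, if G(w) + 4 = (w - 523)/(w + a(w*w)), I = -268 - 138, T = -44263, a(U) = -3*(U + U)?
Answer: -989422/43798742745 ≈ -2.2590e-5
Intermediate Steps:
a(U) = -6*U
I = -406
G(w) = -4 + (-523 + w)/(w - 6*w²) (G(w) = -4 + (w - 523)/(w - 6*w*w) = -4 + (-523 + w)/(w - 6*w²))
l = -43798742745/989422 (l = (523 - 24*(-406)² + 3*(-406))/((-406)*(-1 + 6*(-406))) - 44263 = -(523 - 24*164836 - 1218)/(406*(-1 - 2436)) - 44263 = -1/406*(523 - 3956064 - 1218)/(-2437) - 44263 = -1/406*(-1/2437)*(-3956759) - 44263 = -3956759/989422 - 44263 = -43798742745/989422 ≈ -44267.)
1/l = 1/(-43798742745/989422) = -989422/43798742745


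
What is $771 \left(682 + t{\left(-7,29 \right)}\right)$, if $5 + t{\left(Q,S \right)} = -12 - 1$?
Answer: $511944$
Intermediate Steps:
$t{\left(Q,S \right)} = -18$ ($t{\left(Q,S \right)} = -5 - 13 = -18$)
$771 \left(682 + t{\left(-7,29 \right)}\right) = 771 \left(682 - 18\right) = 771 \cdot 664 = 511944$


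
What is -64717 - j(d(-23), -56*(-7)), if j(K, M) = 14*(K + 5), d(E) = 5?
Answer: -64857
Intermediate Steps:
j(K, M) = 70 + 14*K (j(K, M) = 14*(5 + K) = 70 + 14*K)
-64717 - j(d(-23), -56*(-7)) = -64717 - (70 + 14*5) = -64717 - (70 + 70) = -64717 - 1*140 = -64717 - 140 = -64857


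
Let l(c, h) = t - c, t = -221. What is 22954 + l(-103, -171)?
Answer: 22836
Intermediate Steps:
l(c, h) = -221 - c
22954 + l(-103, -171) = 22954 + (-221 - 1*(-103)) = 22954 + (-221 + 103) = 22954 - 118 = 22836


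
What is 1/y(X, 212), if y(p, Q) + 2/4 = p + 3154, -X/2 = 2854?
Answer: -2/5109 ≈ -0.00039147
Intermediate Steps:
X = -5708 (X = -2*2854 = -5708)
y(p, Q) = 6307/2 + p (y(p, Q) = -½ + (p + 3154) = -½ + (3154 + p) = 6307/2 + p)
1/y(X, 212) = 1/(6307/2 - 5708) = 1/(-5109/2) = -2/5109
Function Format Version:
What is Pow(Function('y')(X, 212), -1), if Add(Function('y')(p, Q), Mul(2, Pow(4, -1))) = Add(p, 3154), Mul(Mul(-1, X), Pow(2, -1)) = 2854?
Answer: Rational(-2, 5109) ≈ -0.00039147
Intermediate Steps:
X = -5708 (X = Mul(-2, 2854) = -5708)
Function('y')(p, Q) = Add(Rational(6307, 2), p) (Function('y')(p, Q) = Add(Rational(-1, 2), Add(p, 3154)) = Add(Rational(-1, 2), Add(3154, p)) = Add(Rational(6307, 2), p))
Pow(Function('y')(X, 212), -1) = Pow(Add(Rational(6307, 2), -5708), -1) = Pow(Rational(-5109, 2), -1) = Rational(-2, 5109)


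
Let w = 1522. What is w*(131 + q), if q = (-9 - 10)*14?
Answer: -205470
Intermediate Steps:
q = -266 (q = -19*14 = -266)
w*(131 + q) = 1522*(131 - 266) = 1522*(-135) = -205470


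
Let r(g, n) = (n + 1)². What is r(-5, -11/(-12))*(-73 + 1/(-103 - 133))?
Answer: -3038047/11328 ≈ -268.19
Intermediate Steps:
r(g, n) = (1 + n)²
r(-5, -11/(-12))*(-73 + 1/(-103 - 133)) = (1 - 11/(-12))²*(-73 + 1/(-103 - 133)) = (1 - 11*(-1/12))²*(-73 + 1/(-236)) = (1 + 11/12)²*(-73 - 1/236) = (23/12)²*(-17229/236) = (529/144)*(-17229/236) = -3038047/11328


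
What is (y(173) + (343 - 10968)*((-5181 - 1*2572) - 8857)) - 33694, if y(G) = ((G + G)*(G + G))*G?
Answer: 197158424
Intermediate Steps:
y(G) = 4*G³ (y(G) = ((2*G)*(2*G))*G = (4*G²)*G = 4*G³)
(y(173) + (343 - 10968)*((-5181 - 1*2572) - 8857)) - 33694 = (4*173³ + (343 - 10968)*((-5181 - 1*2572) - 8857)) - 33694 = (4*5177717 - 10625*((-5181 - 2572) - 8857)) - 33694 = (20710868 - 10625*(-7753 - 8857)) - 33694 = (20710868 - 10625*(-16610)) - 33694 = (20710868 + 176481250) - 33694 = 197192118 - 33694 = 197158424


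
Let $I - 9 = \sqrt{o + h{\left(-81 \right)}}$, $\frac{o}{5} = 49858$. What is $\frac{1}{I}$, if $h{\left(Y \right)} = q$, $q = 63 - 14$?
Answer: $- \frac{3}{83086} + \frac{\sqrt{249339}}{249258} \approx 0.0019672$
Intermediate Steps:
$q = 49$ ($q = 63 - 14 = 49$)
$h{\left(Y \right)} = 49$
$o = 249290$ ($o = 5 \cdot 49858 = 249290$)
$I = 9 + \sqrt{249339}$ ($I = 9 + \sqrt{249290 + 49} = 9 + \sqrt{249339} \approx 508.34$)
$\frac{1}{I} = \frac{1}{9 + \sqrt{249339}}$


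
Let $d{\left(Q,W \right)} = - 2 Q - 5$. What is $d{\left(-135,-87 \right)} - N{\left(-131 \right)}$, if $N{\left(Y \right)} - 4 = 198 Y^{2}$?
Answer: $-3397617$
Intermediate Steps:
$N{\left(Y \right)} = 4 + 198 Y^{2}$
$d{\left(Q,W \right)} = -5 - 2 Q$
$d{\left(-135,-87 \right)} - N{\left(-131 \right)} = \left(-5 - -270\right) - \left(4 + 198 \left(-131\right)^{2}\right) = \left(-5 + 270\right) - \left(4 + 198 \cdot 17161\right) = 265 - \left(4 + 3397878\right) = 265 - 3397882 = -3397617$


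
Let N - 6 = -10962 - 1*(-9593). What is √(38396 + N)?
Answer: √37033 ≈ 192.44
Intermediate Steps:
N = -1363 (N = 6 + (-10962 - 1*(-9593)) = 6 + (-10962 + 9593) = 6 - 1369 = -1363)
√(38396 + N) = √(38396 - 1363) = √37033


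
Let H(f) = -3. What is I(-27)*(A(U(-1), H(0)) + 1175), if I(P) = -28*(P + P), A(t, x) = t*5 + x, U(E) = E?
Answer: 1764504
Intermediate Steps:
A(t, x) = x + 5*t (A(t, x) = 5*t + x = x + 5*t)
I(P) = -56*P
I(-27)*(A(U(-1), H(0)) + 1175) = (-56*(-27))*((-3 + 5*(-1)) + 1175) = 1512*((-3 - 5) + 1175) = 1512*(-8 + 1175) = 1512*1167 = 1764504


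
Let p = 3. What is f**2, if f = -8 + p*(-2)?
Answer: 196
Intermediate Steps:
f = -14 (f = -8 + 3*(-2) = -8 - 6 = -14)
f**2 = (-14)**2 = 196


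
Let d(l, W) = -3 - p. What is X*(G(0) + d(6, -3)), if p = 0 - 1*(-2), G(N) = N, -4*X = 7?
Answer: 35/4 ≈ 8.7500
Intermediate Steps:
X = -7/4 (X = -1/4*7 = -7/4 ≈ -1.7500)
p = 2 (p = 0 + 2 = 2)
d(l, W) = -5 (d(l, W) = -3 - 1*2 = -3 - 2 = -5)
X*(G(0) + d(6, -3)) = -7*(0 - 5)/4 = -7/4*(-5) = 35/4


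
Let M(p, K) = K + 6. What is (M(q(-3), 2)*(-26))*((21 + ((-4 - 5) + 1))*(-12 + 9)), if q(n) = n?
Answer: 8112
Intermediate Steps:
M(p, K) = 6 + K
(M(q(-3), 2)*(-26))*((21 + ((-4 - 5) + 1))*(-12 + 9)) = ((6 + 2)*(-26))*((21 + ((-4 - 5) + 1))*(-12 + 9)) = (8*(-26))*((21 + (-9 + 1))*(-3)) = -208*(21 - 8)*(-3) = -2704*(-3) = -208*(-39) = 8112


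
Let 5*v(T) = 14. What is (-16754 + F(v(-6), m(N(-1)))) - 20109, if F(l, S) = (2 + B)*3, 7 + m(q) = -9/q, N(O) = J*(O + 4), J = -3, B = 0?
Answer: -36857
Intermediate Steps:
v(T) = 14/5 (v(T) = (⅕)*14 = 14/5)
N(O) = -12 - 3*O (N(O) = -3*(O + 4) = -3*(4 + O) = -12 - 3*O)
m(q) = -7 - 9/q
F(l, S) = 6 (F(l, S) = (2 + 0)*3 = 2*3 = 6)
(-16754 + F(v(-6), m(N(-1)))) - 20109 = (-16754 + 6) - 20109 = -16748 - 20109 = -36857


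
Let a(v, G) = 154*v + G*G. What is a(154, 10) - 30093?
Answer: -6277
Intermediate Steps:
a(v, G) = G² + 154*v (a(v, G) = 154*v + G² = G² + 154*v)
a(154, 10) - 30093 = (10² + 154*154) - 30093 = (100 + 23716) - 30093 = 23816 - 30093 = -6277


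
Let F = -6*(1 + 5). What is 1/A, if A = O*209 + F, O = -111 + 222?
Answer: 1/23163 ≈ 4.3172e-5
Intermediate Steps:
O = 111
F = -36 (F = -6*6 = -36)
A = 23163 (A = 111*209 - 36 = 23199 - 36 = 23163)
1/A = 1/23163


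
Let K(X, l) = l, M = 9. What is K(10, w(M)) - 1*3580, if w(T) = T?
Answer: -3571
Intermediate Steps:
K(10, w(M)) - 1*3580 = 9 - 1*3580 = 9 - 3580 = -3571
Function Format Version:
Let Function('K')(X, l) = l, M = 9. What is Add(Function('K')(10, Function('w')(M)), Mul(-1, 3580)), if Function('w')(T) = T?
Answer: -3571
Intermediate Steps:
Add(Function('K')(10, Function('w')(M)), Mul(-1, 3580)) = Add(9, Mul(-1, 3580)) = Add(9, -3580) = -3571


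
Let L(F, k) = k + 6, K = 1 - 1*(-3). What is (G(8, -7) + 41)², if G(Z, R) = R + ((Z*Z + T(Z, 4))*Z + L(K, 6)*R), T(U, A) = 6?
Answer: 260100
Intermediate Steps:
K = 4 (K = 1 + 3 = 4)
L(F, k) = 6 + k
G(Z, R) = 13*R + Z*(6 + Z²) (G(Z, R) = R + ((Z*Z + 6)*Z + (6 + 6)*R) = R + ((Z² + 6)*Z + 12*R) = R + ((6 + Z²)*Z + 12*R) = R + (Z*(6 + Z²) + 12*R) = R + (12*R + Z*(6 + Z²)) = 13*R + Z*(6 + Z²))
(G(8, -7) + 41)² = ((8³ + 6*8 + 13*(-7)) + 41)² = ((512 + 48 - 91) + 41)² = (469 + 41)² = 510² = 260100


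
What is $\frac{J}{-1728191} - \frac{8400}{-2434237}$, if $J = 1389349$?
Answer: $- \frac{3367487937313}{4206826475267} \approx -0.80048$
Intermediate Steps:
$\frac{J}{-1728191} - \frac{8400}{-2434237} = \frac{1389349}{-1728191} - \frac{8400}{-2434237} = 1389349 \left(- \frac{1}{1728191}\right) - - \frac{8400}{2434237} = - \frac{1389349}{1728191} + \frac{8400}{2434237} = - \frac{3367487937313}{4206826475267}$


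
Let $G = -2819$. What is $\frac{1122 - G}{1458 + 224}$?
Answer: $\frac{3941}{1682} \approx 2.343$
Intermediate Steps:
$\frac{1122 - G}{1458 + 224} = \frac{1122 - -2819}{1458 + 224} = \frac{1122 + 2819}{1682} = 3941 \cdot \frac{1}{1682} = \frac{3941}{1682}$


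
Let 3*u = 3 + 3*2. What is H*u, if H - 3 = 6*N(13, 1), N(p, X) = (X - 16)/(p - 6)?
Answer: -207/7 ≈ -29.571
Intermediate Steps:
N(p, X) = (-16 + X)/(-6 + p)
u = 3 (u = (3 + 3*2)/3 = (3 + 6)/3 = (1/3)*9 = 3)
H = -69/7 (H = 3 + 6*((-16 + 1)/(-6 + 13)) = 3 + 6*(-15/7) = 3 - 90/7 = -69/7 ≈ -9.8571)
H*u = -69/7*3 = -207/7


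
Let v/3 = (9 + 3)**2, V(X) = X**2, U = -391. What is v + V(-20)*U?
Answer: -155968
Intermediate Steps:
v = 432 (v = 3*(9 + 3)**2 = 3*12**2 = 3*144 = 432)
v + V(-20)*U = 432 + (-20)**2*(-391) = 432 + 400*(-391) = 432 - 156400 = -155968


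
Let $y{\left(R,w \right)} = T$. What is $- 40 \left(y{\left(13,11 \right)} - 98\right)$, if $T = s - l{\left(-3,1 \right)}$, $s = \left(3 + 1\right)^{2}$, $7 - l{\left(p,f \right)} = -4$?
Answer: $3720$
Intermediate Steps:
$l{\left(p,f \right)} = 11$ ($l{\left(p,f \right)} = 7 - -4 = 7 + 4 = 11$)
$s = 16$ ($s = 4^{2} = 16$)
$T = 5$ ($T = 16 - 11 = 5$)
$y{\left(R,w \right)} = 5$
$- 40 \left(y{\left(13,11 \right)} - 98\right) = - 40 \left(5 - 98\right) = \left(-40\right) \left(-93\right) = 3720$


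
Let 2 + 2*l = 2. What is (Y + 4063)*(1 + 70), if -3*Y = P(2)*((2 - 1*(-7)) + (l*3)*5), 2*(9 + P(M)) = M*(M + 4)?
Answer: 289112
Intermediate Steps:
l = 0 (l = -1 + (½)*2 = -1 + 1 = 0)
P(M) = -9 + M*(4 + M)/2 (P(M) = -9 + (M*(M + 4))/2 = -9 + (M*(4 + M))/2 = -9 + M*(4 + M)/2)
Y = 9 (Y = -(-9 + (½)*2² + 2*2)*((2 - 1*(-7)) + (0*3)*5)/3 = -(-9 + (½)*4 + 4)*((2 + 7) + 0*5)/3 = -(-9 + 2 + 4)*(9 + 0)/3 = -(-1)*9 = -⅓*(-27) = 9)
(Y + 4063)*(1 + 70) = (9 + 4063)*(1 + 70) = 4072*71 = 289112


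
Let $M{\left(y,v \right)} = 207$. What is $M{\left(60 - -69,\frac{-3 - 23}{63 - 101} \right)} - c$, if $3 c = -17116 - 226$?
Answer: $\frac{17963}{3} \approx 5987.7$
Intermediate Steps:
$c = - \frac{17342}{3}$ ($c = \frac{-17116 - 226}{3} = \frac{1}{3} \left(-17342\right) = - \frac{17342}{3} \approx -5780.7$)
$M{\left(60 - -69,\frac{-3 - 23}{63 - 101} \right)} - c = 207 - - \frac{17342}{3} = 207 + \frac{17342}{3} = \frac{17963}{3}$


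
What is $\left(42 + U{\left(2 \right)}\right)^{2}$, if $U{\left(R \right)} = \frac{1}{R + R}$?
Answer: $\frac{28561}{16} \approx 1785.1$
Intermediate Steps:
$U{\left(R \right)} = \frac{1}{2 R}$
$\left(42 + U{\left(2 \right)}\right)^{2} = \left(42 + \frac{1}{2 \cdot 2}\right)^{2} = \left(42 + \frac{1}{2} \cdot \frac{1}{2}\right)^{2} = \left(42 + \frac{1}{4}\right)^{2} = \left(\frac{169}{4}\right)^{2} = \frac{28561}{16}$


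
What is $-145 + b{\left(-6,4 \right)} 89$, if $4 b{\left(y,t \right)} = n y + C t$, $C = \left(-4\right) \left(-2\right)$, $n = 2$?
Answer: $300$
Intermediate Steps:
$C = 8$
$b{\left(y,t \right)} = \frac{y}{2} + 2 t$ ($b{\left(y,t \right)} = \frac{2 y + 8 t}{4} = \frac{y}{2} + 2 t$)
$-145 + b{\left(-6,4 \right)} 89 = -145 + \left(\frac{1}{2} \left(-6\right) + 2 \cdot 4\right) 89 = -145 + \left(-3 + 8\right) 89 = -145 + 5 \cdot 89 = -145 + 445 = 300$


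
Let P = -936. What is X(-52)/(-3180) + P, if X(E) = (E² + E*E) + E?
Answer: -745459/795 ≈ -937.68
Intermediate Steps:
X(E) = E + 2*E² (X(E) = (E² + E²) + E = 2*E² + E = E + 2*E²)
X(-52)/(-3180) + P = -52*(1 + 2*(-52))/(-3180) - 936 = -52*(1 - 104)*(-1/3180) - 936 = -52*(-103)*(-1/3180) - 936 = 5356*(-1/3180) - 936 = -1339/795 - 936 = -745459/795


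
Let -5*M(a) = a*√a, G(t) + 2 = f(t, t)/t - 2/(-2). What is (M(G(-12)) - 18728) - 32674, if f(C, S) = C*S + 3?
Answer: -51402 + 53*I*√53/40 ≈ -51402.0 + 9.6461*I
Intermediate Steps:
f(C, S) = 3 + C*S
G(t) = -1 + (3 + t²)/t (G(t) = -2 + ((3 + t*t)/t - 2/(-2)) = -2 + ((3 + t²)/t - 2*(-½)) = -2 + ((3 + t²)/t + 1) = -2 + (1 + (3 + t²)/t) = -1 + (3 + t²)/t)
M(a) = -a^(3/2)/5 (M(a) = -a*√a/5 = -a^(3/2)/5)
(M(G(-12)) - 18728) - 32674 = (-(-1 - 12 + 3/(-12))^(3/2)/5 - 18728) - 32674 = (-(-1 - 12 + 3*(-1/12))^(3/2)/5 - 18728) - 32674 = (-(-1 - 12 - ¼)^(3/2)/5 - 18728) - 32674 = (-(-53)*I*√53/40 - 18728) - 32674 = (53*I*√53/40 - 18728) - 32674 = (-18728 + 53*I*√53/40) - 32674 = -51402 + 53*I*√53/40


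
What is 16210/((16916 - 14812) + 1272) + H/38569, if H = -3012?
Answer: 307517489/65104472 ≈ 4.7234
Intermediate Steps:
16210/((16916 - 14812) + 1272) + H/38569 = 16210/((16916 - 14812) + 1272) - 3012/38569 = 16210/(2104 + 1272) - 3012*1/38569 = 16210/3376 - 3012/38569 = 16210*(1/3376) - 3012/38569 = 8105/1688 - 3012/38569 = 307517489/65104472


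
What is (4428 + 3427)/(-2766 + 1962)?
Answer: -7855/804 ≈ -9.7699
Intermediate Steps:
(4428 + 3427)/(-2766 + 1962) = 7855/(-804) = 7855*(-1/804) = -7855/804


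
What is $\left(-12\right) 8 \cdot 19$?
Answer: $-1824$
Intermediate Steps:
$\left(-12\right) 8 \cdot 19 = \left(-96\right) 19 = -1824$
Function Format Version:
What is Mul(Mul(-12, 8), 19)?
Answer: -1824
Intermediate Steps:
Mul(Mul(-12, 8), 19) = Mul(-96, 19) = -1824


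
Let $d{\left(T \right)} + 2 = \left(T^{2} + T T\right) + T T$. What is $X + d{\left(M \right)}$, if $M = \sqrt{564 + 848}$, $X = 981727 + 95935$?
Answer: $1081896$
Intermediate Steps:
$X = 1077662$
$M = 2 \sqrt{353}$ ($M = \sqrt{1412} = 2 \sqrt{353} \approx 37.577$)
$d{\left(T \right)} = -2 + 3 T^{2}$ ($d{\left(T \right)} = -2 + \left(\left(T^{2} + T T\right) + T T\right) = -2 + \left(\left(T^{2} + T^{2}\right) + T^{2}\right) = -2 + \left(2 T^{2} + T^{2}\right) = -2 + 3 T^{2}$)
$X + d{\left(M \right)} = 1077662 - \left(2 - 3 \left(2 \sqrt{353}\right)^{2}\right) = 1077662 + \left(-2 + 3 \cdot 1412\right) = 1077662 + \left(-2 + 4236\right) = 1077662 + 4234 = 1081896$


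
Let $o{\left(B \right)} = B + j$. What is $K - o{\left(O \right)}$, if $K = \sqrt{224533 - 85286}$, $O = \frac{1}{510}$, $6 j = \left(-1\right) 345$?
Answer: $\frac{14662}{255} + \sqrt{139247} \approx 430.66$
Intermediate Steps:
$j = - \frac{115}{2}$ ($j = \frac{\left(-1\right) 345}{6} = \frac{1}{6} \left(-345\right) = - \frac{115}{2} \approx -57.5$)
$O = \frac{1}{510} \approx 0.0019608$
$K = \sqrt{139247} \approx 373.16$
$o{\left(B \right)} = - \frac{115}{2} + B$ ($o{\left(B \right)} = B - \frac{115}{2} = - \frac{115}{2} + B$)
$K - o{\left(O \right)} = \sqrt{139247} - \left(- \frac{115}{2} + \frac{1}{510}\right) = \sqrt{139247} - - \frac{14662}{255} = \sqrt{139247} + \frac{14662}{255} = \frac{14662}{255} + \sqrt{139247}$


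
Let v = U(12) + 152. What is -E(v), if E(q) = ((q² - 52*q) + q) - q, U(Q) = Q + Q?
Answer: -21824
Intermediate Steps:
U(Q) = 2*Q
v = 176 (v = 2*12 + 152 = 24 + 152 = 176)
E(q) = q² - 52*q (E(q) = (q² - 51*q) - q = q² - 52*q)
-E(v) = -176*(-52 + 176) = -176*124 = -1*21824 = -21824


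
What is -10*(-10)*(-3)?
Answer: -300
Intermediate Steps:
-10*(-10)*(-3) = 100*(-3) = -300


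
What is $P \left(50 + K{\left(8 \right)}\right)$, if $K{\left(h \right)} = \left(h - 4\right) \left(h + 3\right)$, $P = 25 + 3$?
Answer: $2632$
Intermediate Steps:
$P = 28$
$K{\left(h \right)} = \left(-4 + h\right) \left(3 + h\right)$
$P \left(50 + K{\left(8 \right)}\right) = 28 \left(50 - \left(20 - 64\right)\right) = 28 \left(50 - -44\right) = 28 \left(50 + 44\right) = 28 \cdot 94 = 2632$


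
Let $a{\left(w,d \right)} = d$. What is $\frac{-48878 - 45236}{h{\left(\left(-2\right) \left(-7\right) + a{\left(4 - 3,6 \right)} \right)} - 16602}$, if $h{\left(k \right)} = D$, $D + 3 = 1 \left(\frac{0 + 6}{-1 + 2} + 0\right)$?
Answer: $\frac{94114}{16599} \approx 5.6699$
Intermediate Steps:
$D = 3$ ($D = -3 + 1 \left(\frac{0 + 6}{-1 + 2} + 0\right) = -3 + 1 \left(\frac{6}{1} + 0\right) = -3 + 1 \left(6 \cdot 1 + 0\right) = -3 + 1 \left(6 + 0\right) = -3 + 1 \cdot 6 = -3 + 6 = 3$)
$h{\left(k \right)} = 3$
$\frac{-48878 - 45236}{h{\left(\left(-2\right) \left(-7\right) + a{\left(4 - 3,6 \right)} \right)} - 16602} = \frac{-48878 - 45236}{3 - 16602} = - \frac{94114}{-16599} = \left(-94114\right) \left(- \frac{1}{16599}\right) = \frac{94114}{16599}$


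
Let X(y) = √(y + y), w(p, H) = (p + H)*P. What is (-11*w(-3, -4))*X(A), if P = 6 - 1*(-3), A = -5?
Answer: 693*I*√10 ≈ 2191.5*I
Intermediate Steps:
P = 9 (P = 6 + 3 = 9)
w(p, H) = 9*H + 9*p (w(p, H) = (p + H)*9 = (H + p)*9 = 9*H + 9*p)
X(y) = √2*√y (X(y) = √(2*y) = √2*√y)
(-11*w(-3, -4))*X(A) = (-11*(9*(-4) + 9*(-3)))*(√2*√(-5)) = (-11*(-36 - 27))*(√2*(I*√5)) = (-11*(-63))*(I*√10) = 693*(I*√10) = 693*I*√10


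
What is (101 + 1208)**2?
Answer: 1713481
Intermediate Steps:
(101 + 1208)**2 = 1309**2 = 1713481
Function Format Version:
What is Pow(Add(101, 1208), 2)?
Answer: 1713481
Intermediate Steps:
Pow(Add(101, 1208), 2) = Pow(1309, 2) = 1713481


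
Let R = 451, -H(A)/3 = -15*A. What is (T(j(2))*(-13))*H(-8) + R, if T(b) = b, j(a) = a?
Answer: 9811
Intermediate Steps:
H(A) = 45*A (H(A) = -(-45)*A = 45*A)
(T(j(2))*(-13))*H(-8) + R = (2*(-13))*(45*(-8)) + 451 = -26*(-360) + 451 = 9360 + 451 = 9811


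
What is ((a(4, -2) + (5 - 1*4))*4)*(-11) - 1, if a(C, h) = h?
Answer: 43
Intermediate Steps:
((a(4, -2) + (5 - 1*4))*4)*(-11) - 1 = ((-2 + (5 - 1*4))*4)*(-11) - 1 = ((-2 + (5 - 4))*4)*(-11) - 1 = ((-2 + 1)*4)*(-11) - 1 = -1*4*(-11) - 1 = -4*(-11) - 1 = 44 - 1 = 43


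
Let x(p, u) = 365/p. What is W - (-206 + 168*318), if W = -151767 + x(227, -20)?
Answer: -46531230/227 ≈ -2.0498e+5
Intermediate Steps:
W = -34450744/227 (W = -151767 + 365/227 = -34450744/227 ≈ -1.5177e+5)
W - (-206 + 168*318) = -34450744/227 - (-206 + 168*318) = -34450744/227 - (-206 + 53424) = -34450744/227 - 1*53218 = -34450744/227 - 53218 = -46531230/227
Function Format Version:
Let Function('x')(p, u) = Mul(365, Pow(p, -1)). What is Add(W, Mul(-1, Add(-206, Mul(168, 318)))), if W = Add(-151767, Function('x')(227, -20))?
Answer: Rational(-46531230, 227) ≈ -2.0498e+5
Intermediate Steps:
W = Rational(-34450744, 227) (W = Add(-151767, Mul(365, Pow(227, -1))) = Add(-151767, Mul(365, Rational(1, 227))) = Add(-151767, Rational(365, 227)) = Rational(-34450744, 227) ≈ -1.5177e+5)
Add(W, Mul(-1, Add(-206, Mul(168, 318)))) = Add(Rational(-34450744, 227), Mul(-1, Add(-206, Mul(168, 318)))) = Add(Rational(-34450744, 227), Mul(-1, Add(-206, 53424))) = Add(Rational(-34450744, 227), Mul(-1, 53218)) = Add(Rational(-34450744, 227), -53218) = Rational(-46531230, 227)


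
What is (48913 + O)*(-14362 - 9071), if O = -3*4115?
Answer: -856897944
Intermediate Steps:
O = -12345
(48913 + O)*(-14362 - 9071) = (48913 - 12345)*(-14362 - 9071) = 36568*(-23433) = -856897944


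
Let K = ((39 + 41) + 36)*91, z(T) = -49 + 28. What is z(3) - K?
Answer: -10577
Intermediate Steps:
z(T) = -21
K = 10556 (K = (80 + 36)*91 = 116*91 = 10556)
z(3) - K = -21 - 1*10556 = -21 - 10556 = -10577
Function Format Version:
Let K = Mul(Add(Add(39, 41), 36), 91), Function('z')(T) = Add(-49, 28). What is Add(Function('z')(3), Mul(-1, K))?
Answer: -10577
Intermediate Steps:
Function('z')(T) = -21
K = 10556 (K = Mul(Add(80, 36), 91) = Mul(116, 91) = 10556)
Add(Function('z')(3), Mul(-1, K)) = Add(-21, Mul(-1, 10556)) = Add(-21, -10556) = -10577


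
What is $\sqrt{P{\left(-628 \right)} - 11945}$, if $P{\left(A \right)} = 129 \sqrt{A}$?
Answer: $\sqrt{-11945 + 258 i \sqrt{157}} \approx 14.658 + 110.27 i$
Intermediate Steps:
$\sqrt{P{\left(-628 \right)} - 11945} = \sqrt{129 \sqrt{-628} - 11945} = \sqrt{129 \cdot 2 i \sqrt{157} - 11945} = \sqrt{258 i \sqrt{157} - 11945} = \sqrt{-11945 + 258 i \sqrt{157}}$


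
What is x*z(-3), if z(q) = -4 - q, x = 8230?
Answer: -8230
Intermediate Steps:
x*z(-3) = 8230*(-4 - 1*(-3)) = 8230*(-4 + 3) = 8230*(-1) = -8230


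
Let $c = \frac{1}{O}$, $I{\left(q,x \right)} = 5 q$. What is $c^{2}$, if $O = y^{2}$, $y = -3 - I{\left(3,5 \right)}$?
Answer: $\frac{1}{104976} \approx 9.526 \cdot 10^{-6}$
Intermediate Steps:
$y = -18$ ($y = -3 - 5 \cdot 3 = -3 - 15 = -18$)
$O = 324$ ($O = \left(-18\right)^{2} = 324$)
$c = \frac{1}{324} \approx 0.0030864$
$c^{2} = \left(\frac{1}{324}\right)^{2} = \frac{1}{104976}$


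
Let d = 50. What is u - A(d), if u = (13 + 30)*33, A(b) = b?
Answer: 1369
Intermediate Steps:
u = 1419 (u = 43*33 = 1419)
u - A(d) = 1419 - 1*50 = 1419 - 50 = 1369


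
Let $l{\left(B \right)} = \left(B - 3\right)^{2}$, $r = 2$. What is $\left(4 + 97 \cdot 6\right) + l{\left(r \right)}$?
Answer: $587$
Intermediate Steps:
$l{\left(B \right)} = \left(-3 + B\right)^{2}$
$\left(4 + 97 \cdot 6\right) + l{\left(r \right)} = \left(4 + 97 \cdot 6\right) + \left(-3 + 2\right)^{2} = \left(4 + 582\right) + \left(-1\right)^{2} = 586 + 1 = 587$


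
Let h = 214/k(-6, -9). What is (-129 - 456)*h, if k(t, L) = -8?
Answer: 62595/4 ≈ 15649.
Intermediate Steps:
h = -107/4 (h = 214/(-8) = 214*(-⅛) = -107/4 ≈ -26.750)
(-129 - 456)*h = (-129 - 456)*(-107/4) = -585*(-107/4) = 62595/4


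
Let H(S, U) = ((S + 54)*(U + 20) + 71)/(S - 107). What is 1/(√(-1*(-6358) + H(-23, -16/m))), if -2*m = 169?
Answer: 13*√18143773570/139567489 ≈ 0.012547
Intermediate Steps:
m = -169/2 (m = -½*169 = -169/2 ≈ -84.500)
H(S, U) = (71 + (20 + U)*(54 + S))/(-107 + S) (H(S, U) = ((54 + S)*(20 + U) + 71)/(-107 + S) = ((20 + U)*(54 + S) + 71)/(-107 + S) = (71 + (20 + U)*(54 + S))/(-107 + S))
1/(√(-1*(-6358) + H(-23, -16/m))) = 1/(√(-1*(-6358) + (1151 + 20*(-23) + 54*(-16/(-169/2)) - (-368)/(-169/2))/(-107 - 23))) = 1/(√(6358 + (1151 - 460 + 54*(-16*(-2/169)) - (-368)*(-2)/169)/(-130))) = 1/(√(6358 - (1151 - 460 + 54*(32/169) - 23*32/169)/130)) = 1/(√(6358 - (1151 - 460 + 1728/169 - 736/169)/130)) = 1/(√(6358 - 1/130*117771/169)) = 1/(√(6358 - 117771/21970)) = 1/(√(139567489/21970)) = 1/(√18143773570/1690) = 13*√18143773570/139567489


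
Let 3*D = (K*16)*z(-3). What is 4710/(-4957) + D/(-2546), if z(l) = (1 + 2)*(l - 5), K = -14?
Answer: -10437302/6310261 ≈ -1.6540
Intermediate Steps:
z(l) = -15 + 3*l (z(l) = 3*(-5 + l) = -15 + 3*l)
D = 1792 (D = ((-14*16)*(-15 + 3*(-3)))/3 = (-224*(-15 - 9))/3 = (-224*(-24))/3 = (⅓)*5376 = 1792)
4710/(-4957) + D/(-2546) = 4710/(-4957) + 1792/(-2546) = 4710*(-1/4957) + 1792*(-1/2546) = -4710/4957 - 896/1273 = -10437302/6310261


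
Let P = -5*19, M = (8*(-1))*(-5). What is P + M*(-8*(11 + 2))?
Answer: -4255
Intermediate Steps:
M = 40 (M = -8*(-5) = 40)
P = -95
P + M*(-8*(11 + 2)) = -95 + 40*(-8*(11 + 2)) = -95 + 40*(-8*13) = -95 + 40*(-104) = -95 - 4160 = -4255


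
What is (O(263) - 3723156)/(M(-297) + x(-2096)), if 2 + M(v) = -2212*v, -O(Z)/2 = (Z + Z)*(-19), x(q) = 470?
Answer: -462896/82179 ≈ -5.6328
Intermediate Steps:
O(Z) = 76*Z (O(Z) = -2*(Z + Z)*(-19) = -2*2*Z*(-19) = -(-76)*Z = 76*Z)
M(v) = -2 - 2212*v
(O(263) - 3723156)/(M(-297) + x(-2096)) = (76*263 - 3723156)/((-2 - 2212*(-297)) + 470) = (19988 - 3723156)/((-2 + 656964) + 470) = -3703168/(656962 + 470) = -3703168/657432 = -3703168*1/657432 = -462896/82179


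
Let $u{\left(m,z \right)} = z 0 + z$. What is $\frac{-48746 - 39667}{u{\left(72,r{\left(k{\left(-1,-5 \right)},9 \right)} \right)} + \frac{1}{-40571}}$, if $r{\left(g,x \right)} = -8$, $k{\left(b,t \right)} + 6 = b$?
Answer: $\frac{3587003823}{324569} \approx 11052.0$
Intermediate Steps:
$k{\left(b,t \right)} = -6 + b$
$u{\left(m,z \right)} = z$ ($u{\left(m,z \right)} = 0 + z = z$)
$\frac{-48746 - 39667}{u{\left(72,r{\left(k{\left(-1,-5 \right)},9 \right)} \right)} + \frac{1}{-40571}} = \frac{-48746 - 39667}{-8 + \frac{1}{-40571}} = - \frac{88413}{-8 - \frac{1}{40571}} = - \frac{88413}{- \frac{324569}{40571}} = \left(-88413\right) \left(- \frac{40571}{324569}\right) = \frac{3587003823}{324569}$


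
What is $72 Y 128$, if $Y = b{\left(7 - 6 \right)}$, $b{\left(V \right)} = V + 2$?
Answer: $27648$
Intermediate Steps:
$b{\left(V \right)} = 2 + V$
$Y = 3$ ($Y = 2 + \left(7 - 6\right) = 2 + 1 = 3$)
$72 Y 128 = 72 \cdot 3 \cdot 128 = 216 \cdot 128 = 27648$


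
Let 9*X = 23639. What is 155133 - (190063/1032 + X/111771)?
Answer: 4874450224963/31458456 ≈ 1.5495e+5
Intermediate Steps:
X = 23639/9 (X = (⅑)*23639 = 23639/9 ≈ 2626.6)
155133 - (190063/1032 + X/111771) = 155133 - (190063/1032 + (23639/9)/111771) = 155133 - (190063*(1/1032) + (23639/9)*(1/111771)) = 155133 - (190063/1032 + 2149/91449) = 155133 - 1*5794429685/31458456 = 155133 - 5794429685/31458456 = 4874450224963/31458456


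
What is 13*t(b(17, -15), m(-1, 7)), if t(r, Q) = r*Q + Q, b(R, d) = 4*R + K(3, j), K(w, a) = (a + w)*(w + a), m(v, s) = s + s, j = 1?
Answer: 15470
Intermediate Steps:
m(v, s) = 2*s
K(w, a) = (a + w)² (K(w, a) = (a + w)*(a + w) = (a + w)²)
b(R, d) = 16 + 4*R (b(R, d) = 4*R + (1 + 3)² = 4*R + 4² = 4*R + 16 = 16 + 4*R)
t(r, Q) = Q + Q*r (t(r, Q) = Q*r + Q = Q + Q*r)
13*t(b(17, -15), m(-1, 7)) = 13*((2*7)*(1 + (16 + 4*17))) = 13*(14*(1 + (16 + 68))) = 13*(14*(1 + 84)) = 13*(14*85) = 13*1190 = 15470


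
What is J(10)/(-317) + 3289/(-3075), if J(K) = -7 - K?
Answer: -990338/974775 ≈ -1.0160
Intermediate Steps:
J(10)/(-317) + 3289/(-3075) = (-7 - 1*10)/(-317) + 3289/(-3075) = (-7 - 10)*(-1/317) + 3289*(-1/3075) = -17*(-1/317) - 3289/3075 = 17/317 - 3289/3075 = -990338/974775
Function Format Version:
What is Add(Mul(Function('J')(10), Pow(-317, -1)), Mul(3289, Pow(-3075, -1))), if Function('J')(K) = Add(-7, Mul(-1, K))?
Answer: Rational(-990338, 974775) ≈ -1.0160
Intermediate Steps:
Add(Mul(Function('J')(10), Pow(-317, -1)), Mul(3289, Pow(-3075, -1))) = Add(Mul(Add(-7, Mul(-1, 10)), Pow(-317, -1)), Mul(3289, Pow(-3075, -1))) = Add(Mul(Add(-7, -10), Rational(-1, 317)), Mul(3289, Rational(-1, 3075))) = Add(Mul(-17, Rational(-1, 317)), Rational(-3289, 3075)) = Add(Rational(17, 317), Rational(-3289, 3075)) = Rational(-990338, 974775)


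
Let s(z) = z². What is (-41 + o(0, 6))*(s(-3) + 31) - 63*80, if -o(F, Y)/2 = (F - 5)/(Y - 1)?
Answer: -6600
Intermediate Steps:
o(F, Y) = -2*(-5 + F)/(-1 + Y) (o(F, Y) = -2*(F - 5)/(Y - 1) = -2*(-5 + F)/(-1 + Y))
(-41 + o(0, 6))*(s(-3) + 31) - 63*80 = (-41 + 2*(5 - 1*0)/(-1 + 6))*((-3)² + 31) - 63*80 = (-41 + 2*(5 + 0)/5)*(9 + 31) - 5040 = (-41 + 2*(⅕)*5)*40 - 5040 = (-41 + 2)*40 - 5040 = -39*40 - 5040 = -1560 - 5040 = -6600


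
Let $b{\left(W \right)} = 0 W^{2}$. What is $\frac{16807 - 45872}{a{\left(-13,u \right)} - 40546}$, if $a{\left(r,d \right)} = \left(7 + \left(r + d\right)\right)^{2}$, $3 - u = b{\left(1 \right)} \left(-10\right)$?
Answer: $\frac{29065}{40537} \approx 0.717$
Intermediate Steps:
$b{\left(W \right)} = 0$
$u = 3$ ($u = 3 - 0 \left(-10\right) = 3 - 0 = 3 + 0 = 3$)
$a{\left(r,d \right)} = \left(7 + d + r\right)^{2}$ ($a{\left(r,d \right)} = \left(7 + \left(d + r\right)\right)^{2} = \left(7 + d + r\right)^{2}$)
$\frac{16807 - 45872}{a{\left(-13,u \right)} - 40546} = \frac{16807 - 45872}{\left(7 + 3 - 13\right)^{2} - 40546} = - \frac{29065}{\left(-3\right)^{2} - 40546} = - \frac{29065}{9 - 40546} = - \frac{29065}{-40537} = \left(-29065\right) \left(- \frac{1}{40537}\right) = \frac{29065}{40537}$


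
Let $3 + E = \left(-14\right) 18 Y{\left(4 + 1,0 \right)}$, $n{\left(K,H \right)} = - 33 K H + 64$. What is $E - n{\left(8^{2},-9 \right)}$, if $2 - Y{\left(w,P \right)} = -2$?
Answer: $-20083$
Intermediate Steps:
$Y{\left(w,P \right)} = 4$ ($Y{\left(w,P \right)} = 2 - -2 = 2 + 2 = 4$)
$n{\left(K,H \right)} = 64 - 33 H K$ ($n{\left(K,H \right)} = - 33 H K + 64 = 64 - 33 H K$)
$E = -1011$ ($E = -3 + \left(-14\right) 18 \cdot 4 = -3 - 1008 = -1011$)
$E - n{\left(8^{2},-9 \right)} = -1011 - \left(64 - - 297 \cdot 8^{2}\right) = -1011 - \left(64 - \left(-297\right) 64\right) = -1011 - \left(64 + 19008\right) = -1011 - 19072 = -20083$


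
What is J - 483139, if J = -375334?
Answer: -858473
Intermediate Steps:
J - 483139 = -375334 - 483139 = -858473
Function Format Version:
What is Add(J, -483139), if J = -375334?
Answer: -858473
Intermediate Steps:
Add(J, -483139) = Add(-375334, -483139) = -858473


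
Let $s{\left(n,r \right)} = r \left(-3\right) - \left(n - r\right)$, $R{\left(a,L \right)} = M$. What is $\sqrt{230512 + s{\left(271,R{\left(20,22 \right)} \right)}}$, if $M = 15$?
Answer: $3 \sqrt{25579} \approx 479.8$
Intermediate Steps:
$R{\left(a,L \right)} = 15$
$s{\left(n,r \right)} = - n - 2 r$ ($s{\left(n,r \right)} = - 3 r - \left(n - r\right) = - n - 2 r$)
$\sqrt{230512 + s{\left(271,R{\left(20,22 \right)} \right)}} = \sqrt{230512 - 301} = \sqrt{230211} = 3 \sqrt{25579}$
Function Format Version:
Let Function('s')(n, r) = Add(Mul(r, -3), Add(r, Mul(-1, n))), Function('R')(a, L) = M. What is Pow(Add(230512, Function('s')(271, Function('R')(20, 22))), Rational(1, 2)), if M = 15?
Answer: Mul(3, Pow(25579, Rational(1, 2))) ≈ 479.80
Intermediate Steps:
Function('R')(a, L) = 15
Function('s')(n, r) = Add(Mul(-1, n), Mul(-2, r)) (Function('s')(n, r) = Add(Mul(-3, r), Add(r, Mul(-1, n))) = Add(Mul(-1, n), Mul(-2, r)))
Pow(Add(230512, Function('s')(271, Function('R')(20, 22))), Rational(1, 2)) = Pow(Add(230512, Add(Mul(-1, 271), Mul(-2, 15))), Rational(1, 2)) = Pow(Add(230512, Add(-271, -30)), Rational(1, 2)) = Pow(Add(230512, -301), Rational(1, 2)) = Pow(230211, Rational(1, 2)) = Mul(3, Pow(25579, Rational(1, 2)))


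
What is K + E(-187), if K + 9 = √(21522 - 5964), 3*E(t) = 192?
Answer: 55 + √15558 ≈ 179.73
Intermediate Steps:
E(t) = 64 (E(t) = (⅓)*192 = 64)
K = -9 + √15558 (K = -9 + √(21522 - 5964) = -9 + √15558 ≈ 115.73)
K + E(-187) = (-9 + √15558) + 64 = 55 + √15558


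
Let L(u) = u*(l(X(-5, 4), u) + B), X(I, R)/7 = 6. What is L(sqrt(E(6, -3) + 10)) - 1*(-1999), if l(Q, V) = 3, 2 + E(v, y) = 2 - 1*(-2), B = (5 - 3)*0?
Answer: 1999 + 6*sqrt(3) ≈ 2009.4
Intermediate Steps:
B = 0 (B = 2*0 = 0)
X(I, R) = 42 (X(I, R) = 7*6 = 42)
E(v, y) = 2 (E(v, y) = -2 + (2 - 1*(-2)) = -2 + (2 + 2) = -2 + 4 = 2)
L(u) = 3*u (L(u) = u*(3 + 0) = u*3 = 3*u)
L(sqrt(E(6, -3) + 10)) - 1*(-1999) = 3*sqrt(2 + 10) - 1*(-1999) = 3*sqrt(12) + 1999 = 3*(2*sqrt(3)) + 1999 = 6*sqrt(3) + 1999 = 1999 + 6*sqrt(3)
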